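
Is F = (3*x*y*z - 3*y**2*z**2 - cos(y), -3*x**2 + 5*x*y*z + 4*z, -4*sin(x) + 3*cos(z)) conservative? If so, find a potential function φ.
No, ∇×F = (-5*x*y - 4, 3*x*y - 6*y**2*z + 4*cos(x), -3*x*z - 6*x + 6*y*z**2 + 5*y*z - sin(y)) ≠ 0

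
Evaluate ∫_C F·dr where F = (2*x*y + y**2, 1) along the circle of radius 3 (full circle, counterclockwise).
0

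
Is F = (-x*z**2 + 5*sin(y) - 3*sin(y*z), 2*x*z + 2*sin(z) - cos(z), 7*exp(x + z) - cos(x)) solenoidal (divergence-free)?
No, ∇·F = -z**2 + 7*exp(x + z)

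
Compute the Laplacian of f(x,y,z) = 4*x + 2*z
0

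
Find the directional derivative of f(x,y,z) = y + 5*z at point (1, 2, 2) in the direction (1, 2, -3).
-13*sqrt(14)/14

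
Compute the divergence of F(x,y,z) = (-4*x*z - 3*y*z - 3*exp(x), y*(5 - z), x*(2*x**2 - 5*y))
-5*z - 3*exp(x) + 5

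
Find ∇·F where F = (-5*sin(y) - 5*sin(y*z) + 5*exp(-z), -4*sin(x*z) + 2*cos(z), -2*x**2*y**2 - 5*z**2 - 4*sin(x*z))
-4*x*cos(x*z) - 10*z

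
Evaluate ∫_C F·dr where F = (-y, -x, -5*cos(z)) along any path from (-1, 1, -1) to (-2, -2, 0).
-5 - 5*sin(1)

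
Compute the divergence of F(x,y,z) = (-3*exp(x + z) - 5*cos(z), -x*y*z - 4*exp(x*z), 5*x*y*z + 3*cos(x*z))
5*x*y - x*z - 3*x*sin(x*z) - 3*exp(x + z)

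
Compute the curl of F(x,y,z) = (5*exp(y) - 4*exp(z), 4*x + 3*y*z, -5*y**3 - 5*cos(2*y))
(-15*y**2 - 3*y + 10*sin(2*y), -4*exp(z), 4 - 5*exp(y))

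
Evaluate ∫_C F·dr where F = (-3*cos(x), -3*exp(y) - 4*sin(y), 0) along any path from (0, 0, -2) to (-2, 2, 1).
-3*exp(2) + 4*cos(2) - 1 + 3*sin(2)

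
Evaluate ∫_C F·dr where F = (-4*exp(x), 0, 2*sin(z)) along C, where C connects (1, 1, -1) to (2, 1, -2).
-4*exp(2) - 2*cos(2) + 2*cos(1) + 4*E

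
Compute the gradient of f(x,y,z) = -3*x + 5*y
(-3, 5, 0)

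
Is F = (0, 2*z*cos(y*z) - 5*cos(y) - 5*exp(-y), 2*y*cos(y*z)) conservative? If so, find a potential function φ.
Yes, F is conservative. φ = -5*sin(y) + 2*sin(y*z) + 5*exp(-y)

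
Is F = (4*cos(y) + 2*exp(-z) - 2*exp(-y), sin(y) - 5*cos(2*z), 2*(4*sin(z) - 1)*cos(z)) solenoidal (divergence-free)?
No, ∇·F = 2*sin(z) + cos(y) + 8*cos(2*z)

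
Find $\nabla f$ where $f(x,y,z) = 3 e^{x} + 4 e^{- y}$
(3*exp(x), -4*exp(-y), 0)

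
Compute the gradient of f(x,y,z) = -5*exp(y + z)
(0, -5*exp(y + z), -5*exp(y + z))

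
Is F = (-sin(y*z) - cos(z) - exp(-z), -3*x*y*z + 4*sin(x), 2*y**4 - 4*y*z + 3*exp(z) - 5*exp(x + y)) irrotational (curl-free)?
No, ∇×F = (3*x*y + 8*y**3 - 4*z - 5*exp(x + y), -y*cos(y*z) + 5*exp(x + y) + sin(z) + exp(-z), -3*y*z + z*cos(y*z) + 4*cos(x))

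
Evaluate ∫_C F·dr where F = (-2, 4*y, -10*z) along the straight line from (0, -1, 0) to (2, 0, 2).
-26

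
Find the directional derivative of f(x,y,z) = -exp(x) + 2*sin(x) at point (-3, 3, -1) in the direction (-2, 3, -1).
sqrt(14)*(1 - 2*exp(3)*cos(3))*exp(-3)/7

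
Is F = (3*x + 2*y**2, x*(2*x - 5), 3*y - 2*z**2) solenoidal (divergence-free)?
No, ∇·F = 3 - 4*z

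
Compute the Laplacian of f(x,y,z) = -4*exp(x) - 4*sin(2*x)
-4*exp(x) + 16*sin(2*x)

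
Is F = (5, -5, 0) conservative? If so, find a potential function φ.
Yes, F is conservative. φ = 5*x - 5*y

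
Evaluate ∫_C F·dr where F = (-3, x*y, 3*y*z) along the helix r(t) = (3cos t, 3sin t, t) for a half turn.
9*pi + 36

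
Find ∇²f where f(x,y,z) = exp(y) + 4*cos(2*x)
exp(y) - 16*cos(2*x)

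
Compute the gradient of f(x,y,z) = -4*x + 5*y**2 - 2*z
(-4, 10*y, -2)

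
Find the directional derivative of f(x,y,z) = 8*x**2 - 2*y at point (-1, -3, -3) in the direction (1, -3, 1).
-10*sqrt(11)/11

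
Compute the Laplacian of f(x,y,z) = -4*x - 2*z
0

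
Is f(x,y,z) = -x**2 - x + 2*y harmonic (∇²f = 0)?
No, ∇²f = -2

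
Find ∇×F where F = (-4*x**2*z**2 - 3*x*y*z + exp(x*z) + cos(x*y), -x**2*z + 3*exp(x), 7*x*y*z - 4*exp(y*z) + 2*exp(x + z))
(x**2 + 7*x*z - 4*z*exp(y*z), -8*x**2*z - 3*x*y + x*exp(x*z) - 7*y*z - 2*exp(x + z), x*z + x*sin(x*y) + 3*exp(x))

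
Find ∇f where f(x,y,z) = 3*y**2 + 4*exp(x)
(4*exp(x), 6*y, 0)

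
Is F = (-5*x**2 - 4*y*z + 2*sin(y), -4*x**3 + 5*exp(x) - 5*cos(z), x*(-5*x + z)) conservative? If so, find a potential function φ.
No, ∇×F = (-5*sin(z), 10*x - 4*y - z, -12*x**2 + 4*z + 5*exp(x) - 2*cos(y)) ≠ 0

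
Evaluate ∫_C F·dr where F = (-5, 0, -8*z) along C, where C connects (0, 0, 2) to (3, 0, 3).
-35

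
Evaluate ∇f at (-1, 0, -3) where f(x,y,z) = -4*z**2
(0, 0, 24)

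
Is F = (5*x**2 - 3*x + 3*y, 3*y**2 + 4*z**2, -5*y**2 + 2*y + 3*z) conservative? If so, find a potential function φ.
No, ∇×F = (-10*y - 8*z + 2, 0, -3) ≠ 0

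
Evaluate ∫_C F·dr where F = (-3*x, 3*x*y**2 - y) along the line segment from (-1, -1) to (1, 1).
0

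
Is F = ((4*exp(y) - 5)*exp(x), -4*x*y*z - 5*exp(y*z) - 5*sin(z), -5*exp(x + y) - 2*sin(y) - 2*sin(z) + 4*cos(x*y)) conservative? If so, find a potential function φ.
No, ∇×F = (4*x*y - 4*x*sin(x*y) + 5*y*exp(y*z) - 5*exp(x + y) - 2*cos(y) + 5*cos(z), 4*y*sin(x*y) + 5*exp(x + y), -4*y*z - 4*exp(x + y)) ≠ 0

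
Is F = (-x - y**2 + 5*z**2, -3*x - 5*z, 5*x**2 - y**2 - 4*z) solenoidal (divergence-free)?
No, ∇·F = -5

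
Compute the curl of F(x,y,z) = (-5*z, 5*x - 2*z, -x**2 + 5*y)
(7, 2*x - 5, 5)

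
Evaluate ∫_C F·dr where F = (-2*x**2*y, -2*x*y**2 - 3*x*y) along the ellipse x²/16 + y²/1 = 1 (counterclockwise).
30*pi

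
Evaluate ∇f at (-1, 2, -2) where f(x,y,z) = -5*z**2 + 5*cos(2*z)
(0, 0, 10*sin(4) + 20)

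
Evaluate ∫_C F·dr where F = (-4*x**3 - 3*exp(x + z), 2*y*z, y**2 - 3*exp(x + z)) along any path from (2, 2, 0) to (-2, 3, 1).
-3*exp(-1) + 9 + 3*exp(2)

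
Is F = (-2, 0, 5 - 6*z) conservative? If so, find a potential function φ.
Yes, F is conservative. φ = -2*x - 3*z**2 + 5*z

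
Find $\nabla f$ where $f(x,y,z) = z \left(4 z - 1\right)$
(0, 0, 8*z - 1)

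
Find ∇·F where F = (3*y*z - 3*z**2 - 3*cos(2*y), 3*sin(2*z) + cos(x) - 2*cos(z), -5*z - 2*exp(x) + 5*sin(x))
-5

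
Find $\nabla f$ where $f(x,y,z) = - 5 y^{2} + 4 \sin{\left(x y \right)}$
(4*y*cos(x*y), 4*x*cos(x*y) - 10*y, 0)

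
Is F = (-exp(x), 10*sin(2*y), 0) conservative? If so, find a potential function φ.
Yes, F is conservative. φ = -exp(x) - 5*cos(2*y)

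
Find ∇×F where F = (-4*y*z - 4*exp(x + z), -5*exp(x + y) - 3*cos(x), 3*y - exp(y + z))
(3 - exp(y + z), -4*y - 4*exp(x + z), 4*z - 5*exp(x + y) + 3*sin(x))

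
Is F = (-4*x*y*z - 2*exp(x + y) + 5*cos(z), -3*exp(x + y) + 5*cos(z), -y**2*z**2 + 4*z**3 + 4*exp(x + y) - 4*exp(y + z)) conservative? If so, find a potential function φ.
No, ∇×F = (-2*y*z**2 + 4*exp(x + y) - 4*exp(y + z) + 5*sin(z), -4*x*y - 4*exp(x + y) - 5*sin(z), 4*x*z - exp(x + y)) ≠ 0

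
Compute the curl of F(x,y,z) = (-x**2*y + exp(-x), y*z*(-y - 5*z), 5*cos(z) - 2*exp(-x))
(y*(y + 10*z), -2*exp(-x), x**2)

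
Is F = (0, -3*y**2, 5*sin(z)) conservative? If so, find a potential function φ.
Yes, F is conservative. φ = -y**3 - 5*cos(z)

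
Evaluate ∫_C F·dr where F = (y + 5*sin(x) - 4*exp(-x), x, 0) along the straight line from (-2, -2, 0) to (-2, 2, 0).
-8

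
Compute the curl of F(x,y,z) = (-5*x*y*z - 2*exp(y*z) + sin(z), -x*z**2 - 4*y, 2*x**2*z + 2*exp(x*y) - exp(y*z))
(2*x*z + 2*x*exp(x*y) - z*exp(y*z), -5*x*y - 4*x*z - 2*y*exp(x*y) - 2*y*exp(y*z) + cos(z), z*(5*x - z + 2*exp(y*z)))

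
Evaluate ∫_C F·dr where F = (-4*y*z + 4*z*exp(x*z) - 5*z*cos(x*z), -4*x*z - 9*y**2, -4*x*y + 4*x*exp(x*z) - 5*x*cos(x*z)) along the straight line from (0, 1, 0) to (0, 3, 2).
-78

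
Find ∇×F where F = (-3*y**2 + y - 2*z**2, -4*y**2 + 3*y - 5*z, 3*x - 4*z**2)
(5, -4*z - 3, 6*y - 1)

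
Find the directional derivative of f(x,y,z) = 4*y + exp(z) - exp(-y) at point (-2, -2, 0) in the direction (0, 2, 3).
sqrt(13)*(11 + 2*exp(2))/13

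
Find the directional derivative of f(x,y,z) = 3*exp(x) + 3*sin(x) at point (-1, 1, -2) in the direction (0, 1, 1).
0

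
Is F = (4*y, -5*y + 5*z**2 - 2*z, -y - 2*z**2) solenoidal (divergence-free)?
No, ∇·F = -4*z - 5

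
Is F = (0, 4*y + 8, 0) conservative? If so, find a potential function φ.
Yes, F is conservative. φ = 2*y*(y + 4)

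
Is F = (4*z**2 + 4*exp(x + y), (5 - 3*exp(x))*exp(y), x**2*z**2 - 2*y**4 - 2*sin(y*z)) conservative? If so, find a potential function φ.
No, ∇×F = (-8*y**3 - 2*z*cos(y*z), 2*z*(-x*z + 4), -7*exp(x + y)) ≠ 0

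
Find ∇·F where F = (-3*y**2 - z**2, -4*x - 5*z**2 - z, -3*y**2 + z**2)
2*z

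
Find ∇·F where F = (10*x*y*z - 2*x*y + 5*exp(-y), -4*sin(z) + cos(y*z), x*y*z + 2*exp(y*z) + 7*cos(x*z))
x*y - 7*x*sin(x*z) + 10*y*z + 2*y*exp(y*z) - 2*y - z*sin(y*z)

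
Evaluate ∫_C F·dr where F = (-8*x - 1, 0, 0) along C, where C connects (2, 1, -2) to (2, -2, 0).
0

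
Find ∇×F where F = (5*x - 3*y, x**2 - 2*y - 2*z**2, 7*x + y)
(4*z + 1, -7, 2*x + 3)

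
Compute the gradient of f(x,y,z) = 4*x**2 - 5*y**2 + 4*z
(8*x, -10*y, 4)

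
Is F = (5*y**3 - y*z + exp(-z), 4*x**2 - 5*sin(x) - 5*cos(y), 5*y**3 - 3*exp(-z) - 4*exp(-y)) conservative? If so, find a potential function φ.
No, ∇×F = (15*y**2 + 4*exp(-y), -y - exp(-z), 8*x - 15*y**2 + z - 5*cos(x)) ≠ 0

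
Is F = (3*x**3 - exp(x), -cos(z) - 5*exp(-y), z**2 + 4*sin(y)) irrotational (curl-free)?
No, ∇×F = (-sin(z) + 4*cos(y), 0, 0)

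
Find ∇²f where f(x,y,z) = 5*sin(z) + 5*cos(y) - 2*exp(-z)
-5*sin(z) - 5*cos(y) - 2*exp(-z)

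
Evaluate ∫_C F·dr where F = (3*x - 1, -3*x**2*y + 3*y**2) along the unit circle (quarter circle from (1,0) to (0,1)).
-1/4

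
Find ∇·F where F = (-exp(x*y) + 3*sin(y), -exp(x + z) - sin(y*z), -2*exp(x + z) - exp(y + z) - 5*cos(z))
-y*exp(x*y) - z*cos(y*z) - 2*exp(x + z) - exp(y + z) + 5*sin(z)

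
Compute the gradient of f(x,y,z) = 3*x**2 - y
(6*x, -1, 0)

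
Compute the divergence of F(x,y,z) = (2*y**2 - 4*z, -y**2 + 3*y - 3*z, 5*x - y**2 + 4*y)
3 - 2*y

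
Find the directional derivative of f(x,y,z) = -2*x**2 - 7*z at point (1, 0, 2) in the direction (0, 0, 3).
-7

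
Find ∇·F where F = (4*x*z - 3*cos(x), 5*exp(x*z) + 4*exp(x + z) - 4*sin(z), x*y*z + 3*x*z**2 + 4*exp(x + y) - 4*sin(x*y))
x*y + 6*x*z + 4*z + 3*sin(x)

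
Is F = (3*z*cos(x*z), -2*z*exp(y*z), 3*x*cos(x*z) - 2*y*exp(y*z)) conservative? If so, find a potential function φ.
Yes, F is conservative. φ = -2*exp(y*z) + 3*sin(x*z)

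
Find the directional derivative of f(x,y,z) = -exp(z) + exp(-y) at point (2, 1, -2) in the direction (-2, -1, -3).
sqrt(14)*(E + 3)*exp(-2)/14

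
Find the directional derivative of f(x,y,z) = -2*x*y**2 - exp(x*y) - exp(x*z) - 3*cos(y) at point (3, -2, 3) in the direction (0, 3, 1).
3*sqrt(10)*(-exp(15) - 3 + 3*(8 - sin(2))*exp(6))*exp(-6)/10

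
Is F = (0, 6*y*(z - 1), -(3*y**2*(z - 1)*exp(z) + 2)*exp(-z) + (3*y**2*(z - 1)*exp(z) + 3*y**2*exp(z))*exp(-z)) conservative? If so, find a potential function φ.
Yes, F is conservative. φ = (3*y**2*(z - 1)*exp(z) + 2)*exp(-z)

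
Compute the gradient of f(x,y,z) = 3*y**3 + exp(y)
(0, 9*y**2 + exp(y), 0)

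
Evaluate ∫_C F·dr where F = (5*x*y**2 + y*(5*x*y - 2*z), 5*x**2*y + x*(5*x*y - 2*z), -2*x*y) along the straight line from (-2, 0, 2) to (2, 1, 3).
8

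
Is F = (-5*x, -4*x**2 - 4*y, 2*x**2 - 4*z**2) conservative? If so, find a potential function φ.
No, ∇×F = (0, -4*x, -8*x) ≠ 0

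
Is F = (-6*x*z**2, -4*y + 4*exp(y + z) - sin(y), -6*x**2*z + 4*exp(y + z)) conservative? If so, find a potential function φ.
Yes, F is conservative. φ = -3*x**2*z**2 - 2*y**2 + 4*exp(y + z) + cos(y)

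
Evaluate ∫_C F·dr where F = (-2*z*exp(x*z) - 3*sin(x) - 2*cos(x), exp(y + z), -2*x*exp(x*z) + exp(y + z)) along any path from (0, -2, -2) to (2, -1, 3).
-2*exp(6) - 2*sin(2) + 3*cos(2) - 1 - exp(-4) + exp(2)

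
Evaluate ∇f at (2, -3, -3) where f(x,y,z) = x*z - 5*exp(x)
(-5*exp(2) - 3, 0, 2)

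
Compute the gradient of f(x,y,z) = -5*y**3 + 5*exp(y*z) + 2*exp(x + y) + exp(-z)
(2*exp(x + y), -15*y**2 + 5*z*exp(y*z) + 2*exp(x + y), 5*y*exp(y*z) - exp(-z))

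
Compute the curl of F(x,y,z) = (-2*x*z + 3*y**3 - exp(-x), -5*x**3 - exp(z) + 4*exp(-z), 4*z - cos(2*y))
(exp(z) + 2*sin(2*y) + 4*exp(-z), -2*x, -15*x**2 - 9*y**2)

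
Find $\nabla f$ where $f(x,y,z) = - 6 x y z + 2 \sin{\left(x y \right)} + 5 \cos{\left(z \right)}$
(2*y*(-3*z + cos(x*y)), 2*x*(-3*z + cos(x*y)), -6*x*y - 5*sin(z))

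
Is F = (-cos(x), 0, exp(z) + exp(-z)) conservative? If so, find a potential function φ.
Yes, F is conservative. φ = exp(z) - sin(x) - exp(-z)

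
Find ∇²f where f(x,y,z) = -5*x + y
0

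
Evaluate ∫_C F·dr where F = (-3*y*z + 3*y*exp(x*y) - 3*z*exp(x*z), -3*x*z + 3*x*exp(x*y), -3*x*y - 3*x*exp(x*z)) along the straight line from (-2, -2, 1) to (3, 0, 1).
-3*exp(4) - 3*exp(3) + 3*exp(-2) + 15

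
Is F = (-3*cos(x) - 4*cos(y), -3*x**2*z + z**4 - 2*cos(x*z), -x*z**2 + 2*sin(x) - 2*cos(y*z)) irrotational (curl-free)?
No, ∇×F = (3*x**2 - 2*x*sin(x*z) - 4*z**3 + 2*z*sin(y*z), z**2 - 2*cos(x), -6*x*z + 2*z*sin(x*z) - 4*sin(y))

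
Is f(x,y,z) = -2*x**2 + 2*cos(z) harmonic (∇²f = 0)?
No, ∇²f = -2*cos(z) - 4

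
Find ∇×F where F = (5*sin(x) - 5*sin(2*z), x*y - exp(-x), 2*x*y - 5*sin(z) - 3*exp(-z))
(2*x, -2*y - 10*cos(2*z), y + exp(-x))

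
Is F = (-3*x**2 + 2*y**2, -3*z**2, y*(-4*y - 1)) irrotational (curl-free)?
No, ∇×F = (-8*y + 6*z - 1, 0, -4*y)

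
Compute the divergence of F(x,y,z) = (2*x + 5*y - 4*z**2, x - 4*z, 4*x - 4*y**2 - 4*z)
-2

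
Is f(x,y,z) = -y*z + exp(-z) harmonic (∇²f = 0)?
No, ∇²f = exp(-z)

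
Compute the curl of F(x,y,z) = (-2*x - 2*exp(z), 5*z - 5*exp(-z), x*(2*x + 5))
(-5 - 5*exp(-z), -4*x - 2*exp(z) - 5, 0)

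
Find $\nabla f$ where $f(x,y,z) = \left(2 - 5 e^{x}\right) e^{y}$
(-5*exp(x + y), (2 - 5*exp(x))*exp(y), 0)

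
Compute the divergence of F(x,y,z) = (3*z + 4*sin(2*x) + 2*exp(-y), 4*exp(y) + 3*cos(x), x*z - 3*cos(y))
x + 4*exp(y) + 8*cos(2*x)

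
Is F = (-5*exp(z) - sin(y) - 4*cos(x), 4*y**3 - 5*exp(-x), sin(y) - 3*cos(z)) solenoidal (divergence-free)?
No, ∇·F = 12*y**2 + 4*sin(x) + 3*sin(z)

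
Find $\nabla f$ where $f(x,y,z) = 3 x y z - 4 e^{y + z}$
(3*y*z, 3*x*z - 4*exp(y + z), 3*x*y - 4*exp(y + z))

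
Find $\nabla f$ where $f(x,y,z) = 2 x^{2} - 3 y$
(4*x, -3, 0)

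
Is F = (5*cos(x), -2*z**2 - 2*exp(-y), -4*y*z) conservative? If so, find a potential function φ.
Yes, F is conservative. φ = -2*y*z**2 + 5*sin(x) + 2*exp(-y)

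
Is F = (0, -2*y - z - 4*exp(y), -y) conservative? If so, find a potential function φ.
Yes, F is conservative. φ = -y**2 - y*z - 4*exp(y)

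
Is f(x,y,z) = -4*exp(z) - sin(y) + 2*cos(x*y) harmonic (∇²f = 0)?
No, ∇²f = -2*x**2*cos(x*y) - 2*y**2*cos(x*y) - 4*exp(z) + sin(y)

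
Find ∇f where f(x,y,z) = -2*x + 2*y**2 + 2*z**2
(-2, 4*y, 4*z)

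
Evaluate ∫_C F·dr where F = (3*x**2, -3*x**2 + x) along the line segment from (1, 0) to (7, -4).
554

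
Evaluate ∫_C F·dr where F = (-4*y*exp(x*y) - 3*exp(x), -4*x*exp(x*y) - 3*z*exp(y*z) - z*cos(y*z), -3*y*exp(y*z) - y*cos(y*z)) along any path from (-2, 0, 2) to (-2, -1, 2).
-4*exp(2) - 3*exp(-2) + sin(2) + 7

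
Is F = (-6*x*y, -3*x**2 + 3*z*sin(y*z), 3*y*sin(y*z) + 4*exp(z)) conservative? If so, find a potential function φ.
Yes, F is conservative. φ = -3*x**2*y + 4*exp(z) - 3*cos(y*z)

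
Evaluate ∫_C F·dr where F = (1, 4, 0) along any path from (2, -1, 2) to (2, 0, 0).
4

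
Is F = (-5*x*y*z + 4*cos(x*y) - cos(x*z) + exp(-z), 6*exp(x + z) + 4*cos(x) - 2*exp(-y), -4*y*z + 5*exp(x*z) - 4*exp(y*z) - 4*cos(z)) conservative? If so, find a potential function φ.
No, ∇×F = (-4*z*exp(y*z) - 4*z - 6*exp(x + z), -5*x*y + x*sin(x*z) - 5*z*exp(x*z) - exp(-z), 5*x*z + 4*x*sin(x*y) + 6*exp(x + z) - 4*sin(x)) ≠ 0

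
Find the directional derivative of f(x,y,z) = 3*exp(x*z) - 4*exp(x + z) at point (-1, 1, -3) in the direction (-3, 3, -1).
2*sqrt(19)*(8 + 15*exp(7))*exp(-4)/19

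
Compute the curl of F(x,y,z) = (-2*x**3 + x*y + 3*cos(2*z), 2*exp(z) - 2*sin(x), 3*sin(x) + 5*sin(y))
(-2*exp(z) + 5*cos(y), -6*sin(2*z) - 3*cos(x), -x - 2*cos(x))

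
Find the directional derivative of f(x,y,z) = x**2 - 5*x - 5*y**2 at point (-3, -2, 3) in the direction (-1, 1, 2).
31*sqrt(6)/6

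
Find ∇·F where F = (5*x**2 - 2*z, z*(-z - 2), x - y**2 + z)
10*x + 1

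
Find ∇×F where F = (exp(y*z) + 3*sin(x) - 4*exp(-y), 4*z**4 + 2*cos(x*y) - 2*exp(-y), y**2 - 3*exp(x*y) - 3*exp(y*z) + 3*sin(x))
(-3*x*exp(x*y) + 2*y - 16*z**3 - 3*z*exp(y*z), 3*y*exp(x*y) + y*exp(y*z) - 3*cos(x), -2*y*sin(x*y) - z*exp(y*z) - 4*exp(-y))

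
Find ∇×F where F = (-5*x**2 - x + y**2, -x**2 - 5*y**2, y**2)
(2*y, 0, -2*x - 2*y)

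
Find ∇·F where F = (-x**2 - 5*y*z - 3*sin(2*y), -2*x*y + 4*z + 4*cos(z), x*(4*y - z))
-5*x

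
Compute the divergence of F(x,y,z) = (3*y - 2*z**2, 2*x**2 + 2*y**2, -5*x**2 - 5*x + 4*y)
4*y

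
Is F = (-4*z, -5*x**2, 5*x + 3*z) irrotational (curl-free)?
No, ∇×F = (0, -9, -10*x)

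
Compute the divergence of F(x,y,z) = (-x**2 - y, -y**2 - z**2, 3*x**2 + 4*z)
-2*x - 2*y + 4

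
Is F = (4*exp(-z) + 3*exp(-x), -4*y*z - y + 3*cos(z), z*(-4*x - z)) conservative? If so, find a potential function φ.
No, ∇×F = (4*y + 3*sin(z), 4*z - 4*exp(-z), 0) ≠ 0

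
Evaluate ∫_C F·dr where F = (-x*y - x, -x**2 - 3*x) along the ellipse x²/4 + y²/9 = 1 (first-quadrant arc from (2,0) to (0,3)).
-9*pi/2 - 2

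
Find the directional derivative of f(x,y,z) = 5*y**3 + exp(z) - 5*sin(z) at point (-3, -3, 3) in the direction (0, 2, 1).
sqrt(5)*(-cos(3) + exp(3)/5 + 54)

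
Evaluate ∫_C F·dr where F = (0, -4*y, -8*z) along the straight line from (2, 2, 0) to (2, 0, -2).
-8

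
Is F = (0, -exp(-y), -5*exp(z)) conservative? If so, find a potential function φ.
Yes, F is conservative. φ = -5*exp(z) + exp(-y)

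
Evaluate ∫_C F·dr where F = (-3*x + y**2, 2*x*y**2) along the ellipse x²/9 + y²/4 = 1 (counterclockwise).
12*pi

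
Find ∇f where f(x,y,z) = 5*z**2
(0, 0, 10*z)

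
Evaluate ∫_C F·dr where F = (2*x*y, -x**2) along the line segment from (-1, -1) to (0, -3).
7/3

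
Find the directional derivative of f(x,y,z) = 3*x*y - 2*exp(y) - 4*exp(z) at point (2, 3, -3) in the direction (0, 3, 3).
sqrt(2)*((3 - exp(3))*exp(3) - 2)*exp(-3)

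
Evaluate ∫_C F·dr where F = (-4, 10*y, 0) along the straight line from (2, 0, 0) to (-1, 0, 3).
12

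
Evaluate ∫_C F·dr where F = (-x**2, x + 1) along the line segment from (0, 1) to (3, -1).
-14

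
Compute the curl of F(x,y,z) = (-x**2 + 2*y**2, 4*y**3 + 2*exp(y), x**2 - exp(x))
(0, -2*x + exp(x), -4*y)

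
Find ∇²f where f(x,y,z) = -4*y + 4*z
0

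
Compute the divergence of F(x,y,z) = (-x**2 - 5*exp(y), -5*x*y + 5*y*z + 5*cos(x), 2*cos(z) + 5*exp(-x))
-7*x + 5*z - 2*sin(z)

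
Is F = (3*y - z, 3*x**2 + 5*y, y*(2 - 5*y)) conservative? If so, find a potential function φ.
No, ∇×F = (2 - 10*y, -1, 6*x - 3) ≠ 0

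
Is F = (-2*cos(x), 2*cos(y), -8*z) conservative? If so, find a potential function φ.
Yes, F is conservative. φ = -4*z**2 - 2*sin(x) + 2*sin(y)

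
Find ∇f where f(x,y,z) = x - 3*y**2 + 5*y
(1, 5 - 6*y, 0)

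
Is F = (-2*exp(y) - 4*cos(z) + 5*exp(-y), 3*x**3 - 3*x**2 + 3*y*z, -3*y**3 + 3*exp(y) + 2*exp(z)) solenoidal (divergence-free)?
No, ∇·F = 3*z + 2*exp(z)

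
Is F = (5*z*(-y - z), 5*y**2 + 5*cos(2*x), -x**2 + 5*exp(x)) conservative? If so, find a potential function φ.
No, ∇×F = (0, 2*x - 5*y - 10*z - 5*exp(x), 5*z - 10*sin(2*x)) ≠ 0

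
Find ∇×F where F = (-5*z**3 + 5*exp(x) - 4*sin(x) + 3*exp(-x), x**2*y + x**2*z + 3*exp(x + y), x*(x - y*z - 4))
(x*(-x - z), -2*x + y*z - 15*z**2 + 4, 2*x*y + 2*x*z + 3*exp(x + y))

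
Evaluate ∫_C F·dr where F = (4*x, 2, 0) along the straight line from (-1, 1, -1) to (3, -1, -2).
12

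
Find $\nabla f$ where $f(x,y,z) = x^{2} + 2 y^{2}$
(2*x, 4*y, 0)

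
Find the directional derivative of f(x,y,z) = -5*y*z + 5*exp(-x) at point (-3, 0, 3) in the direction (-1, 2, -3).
5*sqrt(14)*(-6 + exp(3))/14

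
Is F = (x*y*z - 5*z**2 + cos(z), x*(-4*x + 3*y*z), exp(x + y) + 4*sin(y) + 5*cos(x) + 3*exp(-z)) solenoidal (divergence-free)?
No, ∇·F = 3*x*z + y*z - 3*exp(-z)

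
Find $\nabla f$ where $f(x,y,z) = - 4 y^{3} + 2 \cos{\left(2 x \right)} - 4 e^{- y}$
(-4*sin(2*x), -12*y**2 + 4*exp(-y), 0)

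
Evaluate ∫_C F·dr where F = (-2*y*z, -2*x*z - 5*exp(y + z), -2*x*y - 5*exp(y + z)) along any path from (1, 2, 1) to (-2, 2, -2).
-17 + 5*exp(3)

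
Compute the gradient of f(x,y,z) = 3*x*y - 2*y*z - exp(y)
(3*y, 3*x - 2*z - exp(y), -2*y)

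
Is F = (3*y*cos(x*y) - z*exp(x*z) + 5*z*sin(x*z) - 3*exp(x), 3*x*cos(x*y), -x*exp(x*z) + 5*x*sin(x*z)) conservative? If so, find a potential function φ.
Yes, F is conservative. φ = -3*exp(x) - exp(x*z) + 3*sin(x*y) - 5*cos(x*z)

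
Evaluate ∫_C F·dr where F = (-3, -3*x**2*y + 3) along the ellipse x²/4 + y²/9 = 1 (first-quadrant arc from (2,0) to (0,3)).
-12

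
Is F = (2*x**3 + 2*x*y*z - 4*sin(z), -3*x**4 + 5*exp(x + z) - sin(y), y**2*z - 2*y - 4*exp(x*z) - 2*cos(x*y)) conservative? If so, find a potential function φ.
No, ∇×F = (2*x*sin(x*y) + 2*y*z - 5*exp(x + z) - 2, 2*x*y - 2*y*sin(x*y) + 4*z*exp(x*z) - 4*cos(z), -12*x**3 - 2*x*z + 5*exp(x + z)) ≠ 0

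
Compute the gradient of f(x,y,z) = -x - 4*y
(-1, -4, 0)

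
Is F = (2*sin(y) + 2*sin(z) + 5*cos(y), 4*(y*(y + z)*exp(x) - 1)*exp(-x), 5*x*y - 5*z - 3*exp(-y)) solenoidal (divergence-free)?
No, ∇·F = 8*y + 4*z - 5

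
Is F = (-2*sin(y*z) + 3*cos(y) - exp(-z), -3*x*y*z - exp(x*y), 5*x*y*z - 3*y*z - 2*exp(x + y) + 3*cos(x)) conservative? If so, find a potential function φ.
No, ∇×F = (3*x*y + 5*x*z - 3*z - 2*exp(x + y), -5*y*z - 2*y*cos(y*z) + 2*exp(x + y) + 3*sin(x) + exp(-z), -3*y*z - y*exp(x*y) + 2*z*cos(y*z) + 3*sin(y)) ≠ 0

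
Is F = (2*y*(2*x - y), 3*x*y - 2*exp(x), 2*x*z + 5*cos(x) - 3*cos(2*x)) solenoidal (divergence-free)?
No, ∇·F = 5*x + 4*y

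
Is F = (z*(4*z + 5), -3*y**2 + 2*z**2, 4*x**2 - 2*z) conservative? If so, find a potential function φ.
No, ∇×F = (-4*z, -8*x + 8*z + 5, 0) ≠ 0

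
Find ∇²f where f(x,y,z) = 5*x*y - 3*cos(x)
3*cos(x)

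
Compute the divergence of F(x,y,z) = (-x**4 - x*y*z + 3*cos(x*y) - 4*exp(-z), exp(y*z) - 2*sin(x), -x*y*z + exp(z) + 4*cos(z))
-4*x**3 - x*y - y*z - 3*y*sin(x*y) + z*exp(y*z) + exp(z) - 4*sin(z)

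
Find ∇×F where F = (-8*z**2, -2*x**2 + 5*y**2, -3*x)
(0, 3 - 16*z, -4*x)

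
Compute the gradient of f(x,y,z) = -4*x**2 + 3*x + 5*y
(3 - 8*x, 5, 0)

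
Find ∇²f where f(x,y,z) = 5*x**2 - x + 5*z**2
20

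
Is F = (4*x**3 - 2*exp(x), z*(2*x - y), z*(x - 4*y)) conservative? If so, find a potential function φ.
No, ∇×F = (-2*x + y - 4*z, -z, 2*z) ≠ 0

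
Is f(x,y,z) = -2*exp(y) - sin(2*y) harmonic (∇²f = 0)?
No, ∇²f = -2*exp(y) + 4*sin(2*y)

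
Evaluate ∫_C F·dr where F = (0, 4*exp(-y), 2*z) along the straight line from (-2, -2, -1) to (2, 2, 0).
-1 + 8*sinh(2)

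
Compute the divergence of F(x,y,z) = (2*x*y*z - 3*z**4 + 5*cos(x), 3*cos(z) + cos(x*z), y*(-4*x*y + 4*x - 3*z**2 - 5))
-4*y*z - 5*sin(x)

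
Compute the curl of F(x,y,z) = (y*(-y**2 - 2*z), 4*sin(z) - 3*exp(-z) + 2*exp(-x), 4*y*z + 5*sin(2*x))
(4*z - 4*cos(z) - 3*exp(-z), -2*y - 10*cos(2*x), 3*y**2 + 2*z - 2*exp(-x))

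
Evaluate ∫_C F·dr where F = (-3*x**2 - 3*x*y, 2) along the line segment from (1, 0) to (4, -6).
6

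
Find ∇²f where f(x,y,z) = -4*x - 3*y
0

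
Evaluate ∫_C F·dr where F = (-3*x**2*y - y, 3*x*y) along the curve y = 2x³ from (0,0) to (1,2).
51/14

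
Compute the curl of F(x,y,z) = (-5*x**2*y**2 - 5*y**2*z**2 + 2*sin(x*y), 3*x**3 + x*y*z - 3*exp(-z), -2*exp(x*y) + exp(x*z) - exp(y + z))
(-x*y - 2*x*exp(x*y) - exp(y + z) - 3*exp(-z), -10*y**2*z + 2*y*exp(x*y) - z*exp(x*z), 10*x**2*y + 9*x**2 - 2*x*cos(x*y) + 10*y*z**2 + y*z)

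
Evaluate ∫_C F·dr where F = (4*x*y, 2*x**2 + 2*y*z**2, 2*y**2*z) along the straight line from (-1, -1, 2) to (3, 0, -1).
-2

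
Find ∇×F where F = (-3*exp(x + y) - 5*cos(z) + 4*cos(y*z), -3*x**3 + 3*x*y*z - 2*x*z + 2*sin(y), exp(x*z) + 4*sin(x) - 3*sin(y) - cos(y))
(-3*x*y + 2*x + sin(y) - 3*cos(y), -4*y*sin(y*z) - z*exp(x*z) + 5*sin(z) - 4*cos(x), -9*x**2 + 3*y*z + 4*z*sin(y*z) - 2*z + 3*exp(x + y))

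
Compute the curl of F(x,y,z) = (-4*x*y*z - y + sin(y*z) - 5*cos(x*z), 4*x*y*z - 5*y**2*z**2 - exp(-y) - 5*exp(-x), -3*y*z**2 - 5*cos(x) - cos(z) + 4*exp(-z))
(-4*x*y + 10*y**2*z - 3*z**2, -4*x*y + 5*x*sin(x*z) + y*cos(y*z) - 5*sin(x), 4*x*z + 4*y*z - z*cos(y*z) + 1 + 5*exp(-x))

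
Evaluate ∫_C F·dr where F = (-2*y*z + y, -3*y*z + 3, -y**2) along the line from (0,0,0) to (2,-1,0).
-4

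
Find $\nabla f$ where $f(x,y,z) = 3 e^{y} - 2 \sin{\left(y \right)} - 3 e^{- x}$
(3*exp(-x), 3*exp(y) - 2*cos(y), 0)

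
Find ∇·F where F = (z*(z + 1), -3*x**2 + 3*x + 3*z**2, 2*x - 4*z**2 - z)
-8*z - 1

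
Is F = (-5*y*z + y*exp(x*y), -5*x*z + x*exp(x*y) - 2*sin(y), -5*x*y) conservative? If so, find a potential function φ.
Yes, F is conservative. φ = -5*x*y*z + exp(x*y) + 2*cos(y)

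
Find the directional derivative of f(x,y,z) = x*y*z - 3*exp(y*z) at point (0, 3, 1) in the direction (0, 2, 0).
-3*exp(3)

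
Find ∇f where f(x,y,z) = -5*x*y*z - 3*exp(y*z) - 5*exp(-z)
(-5*y*z, z*(-5*x - 3*exp(y*z)), -5*x*y - 3*y*exp(y*z) + 5*exp(-z))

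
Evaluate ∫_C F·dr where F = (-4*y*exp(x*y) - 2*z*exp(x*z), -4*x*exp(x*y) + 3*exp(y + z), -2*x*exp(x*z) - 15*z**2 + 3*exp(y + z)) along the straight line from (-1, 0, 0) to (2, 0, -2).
-2*exp(-4) + 3*exp(-2) + 39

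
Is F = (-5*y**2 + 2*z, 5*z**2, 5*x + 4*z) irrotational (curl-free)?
No, ∇×F = (-10*z, -3, 10*y)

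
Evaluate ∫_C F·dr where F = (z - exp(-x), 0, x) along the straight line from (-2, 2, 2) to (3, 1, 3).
-exp(2) + exp(-3) + 13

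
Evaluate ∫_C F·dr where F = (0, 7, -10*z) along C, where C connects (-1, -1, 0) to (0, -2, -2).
-27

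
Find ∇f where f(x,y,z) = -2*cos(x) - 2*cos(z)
(2*sin(x), 0, 2*sin(z))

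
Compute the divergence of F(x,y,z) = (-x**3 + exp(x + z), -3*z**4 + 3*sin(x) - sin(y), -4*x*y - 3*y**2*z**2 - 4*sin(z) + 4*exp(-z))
-3*x**2 - 6*y**2*z + exp(x + z) - cos(y) - 4*cos(z) - 4*exp(-z)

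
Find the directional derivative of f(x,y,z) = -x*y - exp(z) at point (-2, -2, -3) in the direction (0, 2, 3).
sqrt(13)*(-3 + 4*exp(3))*exp(-3)/13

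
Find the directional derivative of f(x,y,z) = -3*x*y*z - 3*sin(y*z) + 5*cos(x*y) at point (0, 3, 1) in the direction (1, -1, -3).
3*sqrt(11)*(10*cos(3) - 3)/11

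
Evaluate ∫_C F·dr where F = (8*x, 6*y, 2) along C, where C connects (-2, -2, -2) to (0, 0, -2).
-28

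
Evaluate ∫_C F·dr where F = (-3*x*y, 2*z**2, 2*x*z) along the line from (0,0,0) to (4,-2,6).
80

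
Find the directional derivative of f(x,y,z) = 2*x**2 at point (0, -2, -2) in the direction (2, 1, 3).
0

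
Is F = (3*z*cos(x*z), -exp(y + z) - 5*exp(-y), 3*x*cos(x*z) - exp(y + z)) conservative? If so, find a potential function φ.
Yes, F is conservative. φ = -exp(y + z) + 3*sin(x*z) + 5*exp(-y)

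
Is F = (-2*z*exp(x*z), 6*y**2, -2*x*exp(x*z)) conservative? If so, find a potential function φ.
Yes, F is conservative. φ = 2*y**3 - 2*exp(x*z)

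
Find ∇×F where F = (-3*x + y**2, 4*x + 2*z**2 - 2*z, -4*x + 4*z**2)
(2 - 4*z, 4, 4 - 2*y)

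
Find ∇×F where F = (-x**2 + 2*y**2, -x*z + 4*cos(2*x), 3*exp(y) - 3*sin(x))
(x + 3*exp(y), 3*cos(x), -4*y - z - 8*sin(2*x))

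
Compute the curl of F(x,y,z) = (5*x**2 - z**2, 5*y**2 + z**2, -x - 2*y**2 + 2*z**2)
(-4*y - 2*z, 1 - 2*z, 0)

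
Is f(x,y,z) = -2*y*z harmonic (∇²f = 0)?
Yes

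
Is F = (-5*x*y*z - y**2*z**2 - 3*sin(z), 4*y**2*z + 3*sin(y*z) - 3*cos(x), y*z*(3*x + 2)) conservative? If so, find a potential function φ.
No, ∇×F = (-4*y**2 - 3*y*cos(y*z) + z*(3*x + 2), -5*x*y - 2*y**2*z - 3*y*z - 3*cos(z), 5*x*z + 2*y*z**2 + 3*sin(x)) ≠ 0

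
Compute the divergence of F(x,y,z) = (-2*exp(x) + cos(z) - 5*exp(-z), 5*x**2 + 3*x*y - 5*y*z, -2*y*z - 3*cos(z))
3*x - 2*y - 5*z - 2*exp(x) + 3*sin(z)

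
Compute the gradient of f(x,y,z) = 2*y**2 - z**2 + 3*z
(0, 4*y, 3 - 2*z)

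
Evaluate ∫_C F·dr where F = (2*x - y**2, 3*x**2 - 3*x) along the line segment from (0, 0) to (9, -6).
-432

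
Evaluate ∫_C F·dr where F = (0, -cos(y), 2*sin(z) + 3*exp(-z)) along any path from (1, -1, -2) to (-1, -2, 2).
-sin(1) - 3*exp(-2) + sin(2) + 3*exp(2)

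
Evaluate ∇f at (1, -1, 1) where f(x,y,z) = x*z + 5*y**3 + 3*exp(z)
(1, 15, 1 + 3*E)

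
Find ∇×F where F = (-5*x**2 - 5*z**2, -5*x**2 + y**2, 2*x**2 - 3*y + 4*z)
(-3, -4*x - 10*z, -10*x)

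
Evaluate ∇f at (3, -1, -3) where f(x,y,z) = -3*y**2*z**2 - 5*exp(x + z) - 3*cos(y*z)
(-5, 54 - 9*sin(3), 13 - 3*sin(3))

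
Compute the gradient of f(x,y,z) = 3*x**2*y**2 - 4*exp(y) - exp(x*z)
(6*x*y**2 - z*exp(x*z), 6*x**2*y - 4*exp(y), -x*exp(x*z))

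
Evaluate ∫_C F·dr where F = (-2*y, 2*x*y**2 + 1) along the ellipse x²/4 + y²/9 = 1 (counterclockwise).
39*pi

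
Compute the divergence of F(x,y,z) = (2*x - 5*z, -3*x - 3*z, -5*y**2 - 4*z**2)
2 - 8*z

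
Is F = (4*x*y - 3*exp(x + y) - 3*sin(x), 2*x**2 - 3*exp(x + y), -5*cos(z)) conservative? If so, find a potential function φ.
Yes, F is conservative. φ = 2*x**2*y - 3*exp(x + y) - 5*sin(z) + 3*cos(x)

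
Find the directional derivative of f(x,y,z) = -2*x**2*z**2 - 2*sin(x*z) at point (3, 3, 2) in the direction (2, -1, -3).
5*sqrt(14)*(cos(6) + 12)/7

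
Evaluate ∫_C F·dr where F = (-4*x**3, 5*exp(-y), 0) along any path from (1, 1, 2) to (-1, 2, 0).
-(5 - 5*E)*exp(-2)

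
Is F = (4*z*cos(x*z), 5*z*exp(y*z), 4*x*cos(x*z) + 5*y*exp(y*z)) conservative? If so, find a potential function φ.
Yes, F is conservative. φ = 5*exp(y*z) + 4*sin(x*z)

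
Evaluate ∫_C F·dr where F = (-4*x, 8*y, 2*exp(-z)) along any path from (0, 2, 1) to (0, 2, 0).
-2 + 2*exp(-1)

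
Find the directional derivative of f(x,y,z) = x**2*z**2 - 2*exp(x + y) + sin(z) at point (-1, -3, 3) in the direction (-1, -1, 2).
sqrt(6)*(exp(4)*cos(3) + 2 + 15*exp(4))*exp(-4)/3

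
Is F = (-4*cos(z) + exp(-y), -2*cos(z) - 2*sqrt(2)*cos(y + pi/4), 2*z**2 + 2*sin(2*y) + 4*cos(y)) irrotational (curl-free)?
No, ∇×F = (-4*sin(y) - 2*sin(z) + 4*cos(2*y), 4*sin(z), exp(-y))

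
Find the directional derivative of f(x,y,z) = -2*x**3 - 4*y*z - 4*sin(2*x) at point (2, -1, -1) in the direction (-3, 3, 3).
8*sqrt(3)*(cos(4) + 4)/3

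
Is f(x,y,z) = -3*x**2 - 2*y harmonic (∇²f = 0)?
No, ∇²f = -6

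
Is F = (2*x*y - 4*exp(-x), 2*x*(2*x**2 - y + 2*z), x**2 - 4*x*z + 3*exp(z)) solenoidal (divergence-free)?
No, ∇·F = -6*x + 2*y + 3*exp(z) + 4*exp(-x)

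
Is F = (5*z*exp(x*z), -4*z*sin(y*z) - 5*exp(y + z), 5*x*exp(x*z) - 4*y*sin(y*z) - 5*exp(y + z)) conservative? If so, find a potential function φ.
Yes, F is conservative. φ = 5*exp(x*z) - 5*exp(y + z) + 4*cos(y*z)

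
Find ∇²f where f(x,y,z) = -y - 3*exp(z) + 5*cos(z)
-3*exp(z) - 5*cos(z)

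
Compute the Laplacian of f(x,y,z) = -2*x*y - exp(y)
-exp(y)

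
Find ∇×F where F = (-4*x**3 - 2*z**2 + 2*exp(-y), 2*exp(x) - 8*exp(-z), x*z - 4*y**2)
(-8*y - 8*exp(-z), -5*z, 2*exp(x) + 2*exp(-y))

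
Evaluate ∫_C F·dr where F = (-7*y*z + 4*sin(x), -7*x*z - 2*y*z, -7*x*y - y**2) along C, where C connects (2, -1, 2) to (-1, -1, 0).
-26 - 4*cos(1) + 4*cos(2)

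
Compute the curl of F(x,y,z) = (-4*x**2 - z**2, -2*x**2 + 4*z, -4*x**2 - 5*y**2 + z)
(-10*y - 4, 8*x - 2*z, -4*x)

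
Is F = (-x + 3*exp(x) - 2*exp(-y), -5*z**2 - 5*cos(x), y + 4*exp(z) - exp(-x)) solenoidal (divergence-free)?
No, ∇·F = 3*exp(x) + 4*exp(z) - 1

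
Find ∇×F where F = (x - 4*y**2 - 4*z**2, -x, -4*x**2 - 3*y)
(-3, 8*x - 8*z, 8*y - 1)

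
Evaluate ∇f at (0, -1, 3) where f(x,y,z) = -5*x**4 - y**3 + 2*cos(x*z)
(0, -3, 0)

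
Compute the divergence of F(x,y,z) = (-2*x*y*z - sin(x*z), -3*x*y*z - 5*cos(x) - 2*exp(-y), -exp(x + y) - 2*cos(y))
(-z*(3*x + 2*y + cos(x*z))*exp(y) + 2)*exp(-y)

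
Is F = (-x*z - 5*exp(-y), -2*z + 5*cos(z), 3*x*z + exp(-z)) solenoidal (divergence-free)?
No, ∇·F = 3*x - z - exp(-z)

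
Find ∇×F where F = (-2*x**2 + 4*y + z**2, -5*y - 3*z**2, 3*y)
(6*z + 3, 2*z, -4)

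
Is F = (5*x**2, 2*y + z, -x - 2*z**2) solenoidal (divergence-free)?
No, ∇·F = 10*x - 4*z + 2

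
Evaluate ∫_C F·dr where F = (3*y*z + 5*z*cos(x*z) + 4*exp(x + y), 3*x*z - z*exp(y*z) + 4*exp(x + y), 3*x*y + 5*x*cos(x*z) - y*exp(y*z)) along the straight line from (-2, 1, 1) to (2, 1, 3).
-4*exp(-1) + 5*sin(6) + E + 5*sin(2) + 24 + 3*exp(3)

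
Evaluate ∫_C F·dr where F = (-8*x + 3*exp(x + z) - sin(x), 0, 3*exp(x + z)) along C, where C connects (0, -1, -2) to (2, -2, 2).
-17 + cos(2) - 3*exp(-2) + 3*exp(4)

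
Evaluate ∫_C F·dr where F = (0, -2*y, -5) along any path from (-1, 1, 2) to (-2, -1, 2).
0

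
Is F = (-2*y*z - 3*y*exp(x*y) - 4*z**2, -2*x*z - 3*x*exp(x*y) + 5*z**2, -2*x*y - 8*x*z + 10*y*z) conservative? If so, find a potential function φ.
Yes, F is conservative. φ = -2*x*y*z - 4*x*z**2 + 5*y*z**2 - 3*exp(x*y)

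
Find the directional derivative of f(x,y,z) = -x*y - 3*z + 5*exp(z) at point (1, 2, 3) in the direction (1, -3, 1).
sqrt(11)*(-2 + 5*exp(3))/11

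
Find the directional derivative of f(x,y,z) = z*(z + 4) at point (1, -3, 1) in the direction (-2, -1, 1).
sqrt(6)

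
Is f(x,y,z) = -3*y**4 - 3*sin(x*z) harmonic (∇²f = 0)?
No, ∇²f = 3*x**2*sin(x*z) - 36*y**2 + 3*z**2*sin(x*z)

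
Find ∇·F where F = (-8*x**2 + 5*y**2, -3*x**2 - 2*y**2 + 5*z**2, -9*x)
-16*x - 4*y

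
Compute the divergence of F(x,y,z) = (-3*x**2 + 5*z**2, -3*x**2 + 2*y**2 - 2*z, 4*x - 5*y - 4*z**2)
-6*x + 4*y - 8*z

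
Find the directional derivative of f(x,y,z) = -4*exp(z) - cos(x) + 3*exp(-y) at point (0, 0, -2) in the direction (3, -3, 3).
sqrt(3)*(-4/3 + exp(2))*exp(-2)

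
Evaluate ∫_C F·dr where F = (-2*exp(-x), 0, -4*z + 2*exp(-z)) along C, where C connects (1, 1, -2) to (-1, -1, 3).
-10 - 2*exp(-1) - 2*exp(-3) + 2*E + 2*exp(2)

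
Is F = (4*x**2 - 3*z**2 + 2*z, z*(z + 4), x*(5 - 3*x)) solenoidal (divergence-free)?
No, ∇·F = 8*x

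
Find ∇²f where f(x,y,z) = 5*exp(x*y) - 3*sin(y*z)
5*x**2*exp(x*y) + 5*y**2*exp(x*y) + 3*y**2*sin(y*z) + 3*z**2*sin(y*z)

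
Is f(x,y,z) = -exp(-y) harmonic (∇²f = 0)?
No, ∇²f = -exp(-y)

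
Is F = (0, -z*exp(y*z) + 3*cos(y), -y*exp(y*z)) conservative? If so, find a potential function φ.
Yes, F is conservative. φ = -exp(y*z) + 3*sin(y)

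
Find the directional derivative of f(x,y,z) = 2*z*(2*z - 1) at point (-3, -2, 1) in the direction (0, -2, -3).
-18*sqrt(13)/13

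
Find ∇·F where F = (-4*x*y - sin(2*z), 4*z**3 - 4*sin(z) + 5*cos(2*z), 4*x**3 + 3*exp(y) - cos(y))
-4*y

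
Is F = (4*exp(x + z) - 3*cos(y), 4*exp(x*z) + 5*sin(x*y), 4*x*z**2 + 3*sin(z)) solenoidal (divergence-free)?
No, ∇·F = 8*x*z + 5*x*cos(x*y) + 4*exp(x + z) + 3*cos(z)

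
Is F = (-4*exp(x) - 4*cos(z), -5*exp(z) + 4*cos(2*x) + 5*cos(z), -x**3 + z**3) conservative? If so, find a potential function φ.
No, ∇×F = (5*exp(z) + 5*sin(z), 3*x**2 + 4*sin(z), -8*sin(2*x)) ≠ 0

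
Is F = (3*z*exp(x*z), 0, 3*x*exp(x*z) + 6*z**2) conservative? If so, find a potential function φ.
Yes, F is conservative. φ = 2*z**3 + 3*exp(x*z)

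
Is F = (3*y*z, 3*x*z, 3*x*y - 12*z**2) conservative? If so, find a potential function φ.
Yes, F is conservative. φ = z*(3*x*y - 4*z**2)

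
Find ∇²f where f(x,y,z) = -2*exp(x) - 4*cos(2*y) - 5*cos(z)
-2*exp(x) + 16*cos(2*y) + 5*cos(z)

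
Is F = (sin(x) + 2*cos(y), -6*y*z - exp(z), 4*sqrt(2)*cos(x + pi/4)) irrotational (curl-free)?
No, ∇×F = (6*y + exp(z), 4*sqrt(2)*sin(x + pi/4), 2*sin(y))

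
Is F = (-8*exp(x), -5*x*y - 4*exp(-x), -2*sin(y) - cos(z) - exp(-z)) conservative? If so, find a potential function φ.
No, ∇×F = (-2*cos(y), 0, -5*y + 4*exp(-x)) ≠ 0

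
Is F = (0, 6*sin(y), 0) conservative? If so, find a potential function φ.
Yes, F is conservative. φ = -6*cos(y)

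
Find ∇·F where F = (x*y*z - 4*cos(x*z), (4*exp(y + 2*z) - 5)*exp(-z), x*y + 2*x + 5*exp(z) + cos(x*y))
y*z + 4*z*sin(x*z) + 5*exp(z) + 4*exp(y + z)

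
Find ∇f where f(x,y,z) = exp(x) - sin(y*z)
(exp(x), -z*cos(y*z), -y*cos(y*z))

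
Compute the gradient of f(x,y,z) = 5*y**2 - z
(0, 10*y, -1)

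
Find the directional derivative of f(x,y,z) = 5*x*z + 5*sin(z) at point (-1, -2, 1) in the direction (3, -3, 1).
5*sqrt(19)*(cos(1) + 2)/19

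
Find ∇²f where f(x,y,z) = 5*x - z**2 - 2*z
-2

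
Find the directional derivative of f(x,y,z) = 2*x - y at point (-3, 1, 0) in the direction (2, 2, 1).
2/3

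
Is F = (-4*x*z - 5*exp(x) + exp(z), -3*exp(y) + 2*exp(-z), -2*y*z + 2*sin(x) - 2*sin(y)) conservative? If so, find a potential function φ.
No, ∇×F = (-2*z - 2*cos(y) + 2*exp(-z), -4*x + exp(z) - 2*cos(x), 0) ≠ 0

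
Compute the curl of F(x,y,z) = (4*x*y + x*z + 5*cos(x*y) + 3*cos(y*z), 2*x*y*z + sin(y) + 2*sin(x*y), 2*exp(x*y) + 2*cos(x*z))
(2*x*(-y + exp(x*y)), x - 2*y*exp(x*y) - 3*y*sin(y*z) + 2*z*sin(x*z), 5*x*sin(x*y) - 4*x + 2*y*z + 2*y*cos(x*y) + 3*z*sin(y*z))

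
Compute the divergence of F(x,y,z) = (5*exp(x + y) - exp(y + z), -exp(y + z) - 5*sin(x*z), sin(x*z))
x*cos(x*z) + 5*exp(x + y) - exp(y + z)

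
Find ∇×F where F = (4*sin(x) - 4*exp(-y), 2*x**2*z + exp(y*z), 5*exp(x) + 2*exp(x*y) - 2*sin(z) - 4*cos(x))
(-2*x**2 + 2*x*exp(x*y) - y*exp(y*z), -2*y*exp(x*y) - 5*exp(x) - 4*sin(x), 4*x*z - 4*exp(-y))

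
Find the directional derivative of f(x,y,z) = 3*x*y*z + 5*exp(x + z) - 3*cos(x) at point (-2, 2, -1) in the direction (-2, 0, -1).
3*sqrt(5)*(-5 + 2*exp(3)*sin(2) + 8*exp(3))*exp(-3)/5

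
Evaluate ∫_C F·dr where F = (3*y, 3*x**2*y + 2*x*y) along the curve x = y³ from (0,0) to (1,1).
121/40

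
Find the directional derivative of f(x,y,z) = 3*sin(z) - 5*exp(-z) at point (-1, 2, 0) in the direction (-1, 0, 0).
0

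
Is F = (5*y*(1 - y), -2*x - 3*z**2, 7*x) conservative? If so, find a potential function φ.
No, ∇×F = (6*z, -7, 10*y - 7) ≠ 0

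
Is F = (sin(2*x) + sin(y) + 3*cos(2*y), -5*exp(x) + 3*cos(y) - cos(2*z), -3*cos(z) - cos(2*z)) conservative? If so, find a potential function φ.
No, ∇×F = (-2*sin(2*z), 0, -5*exp(x) + 6*sin(2*y) - cos(y)) ≠ 0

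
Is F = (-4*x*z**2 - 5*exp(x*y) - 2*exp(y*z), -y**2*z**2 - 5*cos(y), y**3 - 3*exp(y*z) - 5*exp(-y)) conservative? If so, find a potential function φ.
No, ∇×F = (2*y**2*z + 3*y**2 - 3*z*exp(y*z) + 5*exp(-y), -8*x*z - 2*y*exp(y*z), 5*x*exp(x*y) + 2*z*exp(y*z)) ≠ 0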